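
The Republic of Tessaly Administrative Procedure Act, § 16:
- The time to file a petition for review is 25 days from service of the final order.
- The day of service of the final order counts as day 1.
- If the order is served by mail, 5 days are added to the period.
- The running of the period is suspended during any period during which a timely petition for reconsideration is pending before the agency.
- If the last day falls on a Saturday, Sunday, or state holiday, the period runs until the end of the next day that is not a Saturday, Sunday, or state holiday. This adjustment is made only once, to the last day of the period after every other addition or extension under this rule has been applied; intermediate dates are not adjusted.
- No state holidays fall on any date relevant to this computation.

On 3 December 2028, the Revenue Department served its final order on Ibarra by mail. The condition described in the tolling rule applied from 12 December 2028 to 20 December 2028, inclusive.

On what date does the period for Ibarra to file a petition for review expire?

January 10, 2029

Counting 3 December 2028 as day 1, day 25 is December 27, 2028.
Service was by mail, adding 5 days: December 27, 2028 + 5 days = January 1, 2029.
From December 12, 2028 through December 20, 2028 inclusive is 9 days; tolling adds 9 days: January 1, 2029 + 9 days = January 10, 2029.
January 10, 2029 is a Wednesday and not a state holiday, so no extension applies.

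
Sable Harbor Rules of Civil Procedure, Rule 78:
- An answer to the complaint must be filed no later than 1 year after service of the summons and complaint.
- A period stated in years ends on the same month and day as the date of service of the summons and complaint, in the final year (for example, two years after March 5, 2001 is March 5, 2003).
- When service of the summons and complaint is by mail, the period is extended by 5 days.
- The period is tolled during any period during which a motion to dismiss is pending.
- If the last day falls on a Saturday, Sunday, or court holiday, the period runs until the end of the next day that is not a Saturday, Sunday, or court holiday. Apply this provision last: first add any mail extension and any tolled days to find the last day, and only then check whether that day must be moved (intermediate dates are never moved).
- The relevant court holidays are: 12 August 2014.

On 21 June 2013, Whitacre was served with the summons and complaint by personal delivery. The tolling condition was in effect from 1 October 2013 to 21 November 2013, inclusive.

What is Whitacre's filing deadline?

1 year after 21 June 2013 is June 21, 2014.
Service was not by mail, so no mail extension applies.
From October 1, 2013 through November 21, 2013 inclusive is 52 days; tolling adds 52 days: June 21, 2014 + 52 days = August 12, 2014.
August 12, 2014 is a listed holiday. The next qualifying day is August 13, 2014.

August 13, 2014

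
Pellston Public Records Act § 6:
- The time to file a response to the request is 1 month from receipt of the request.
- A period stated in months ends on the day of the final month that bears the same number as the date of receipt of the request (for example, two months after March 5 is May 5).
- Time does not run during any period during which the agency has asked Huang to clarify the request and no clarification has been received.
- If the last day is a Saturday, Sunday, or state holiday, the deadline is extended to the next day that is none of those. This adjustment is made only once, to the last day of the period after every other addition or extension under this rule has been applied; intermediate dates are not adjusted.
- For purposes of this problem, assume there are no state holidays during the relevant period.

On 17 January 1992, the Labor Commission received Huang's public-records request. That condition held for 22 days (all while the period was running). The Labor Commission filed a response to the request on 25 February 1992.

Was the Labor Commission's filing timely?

Yes

1 month after 17 January 1992 is February 17, 1992.
Tolling adds 22 days: February 17, 1992 + 22 days = March 10, 1992.
March 10, 1992 is a Tuesday and not a state holiday, so no extension applies.
The deadline is March 10, 1992; the filing on February 25, 1992 is on or before that date.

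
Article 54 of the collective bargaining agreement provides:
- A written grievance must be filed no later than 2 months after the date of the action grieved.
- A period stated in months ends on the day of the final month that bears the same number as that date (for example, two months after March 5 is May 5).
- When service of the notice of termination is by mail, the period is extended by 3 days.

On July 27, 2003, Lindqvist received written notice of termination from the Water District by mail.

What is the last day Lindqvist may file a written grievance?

September 30, 2003

2 months after July 27, 2003 is September 27, 2003.
Service was by mail, adding 3 days: September 27, 2003 + 3 days = September 30, 2003.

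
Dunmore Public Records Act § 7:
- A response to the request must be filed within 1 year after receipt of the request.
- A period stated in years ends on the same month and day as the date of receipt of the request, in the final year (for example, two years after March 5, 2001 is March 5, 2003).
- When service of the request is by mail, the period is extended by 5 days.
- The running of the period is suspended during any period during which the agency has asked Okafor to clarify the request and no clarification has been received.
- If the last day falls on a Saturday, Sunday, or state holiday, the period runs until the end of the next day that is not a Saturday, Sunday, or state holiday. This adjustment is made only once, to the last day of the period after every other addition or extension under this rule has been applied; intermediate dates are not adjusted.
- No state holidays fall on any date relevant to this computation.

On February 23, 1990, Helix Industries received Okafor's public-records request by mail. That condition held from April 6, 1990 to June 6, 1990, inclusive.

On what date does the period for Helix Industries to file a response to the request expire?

1 year after February 23, 1990 is February 23, 1991.
Service was by mail, adding 5 days: February 23, 1991 + 5 days = February 28, 1991.
From April 6, 1990 through June 6, 1990 inclusive is 62 days; tolling adds 62 days: February 28, 1991 + 62 days = May 1, 1991.
May 1, 1991 is a Wednesday and not a state holiday, so no extension applies.

May 1, 1991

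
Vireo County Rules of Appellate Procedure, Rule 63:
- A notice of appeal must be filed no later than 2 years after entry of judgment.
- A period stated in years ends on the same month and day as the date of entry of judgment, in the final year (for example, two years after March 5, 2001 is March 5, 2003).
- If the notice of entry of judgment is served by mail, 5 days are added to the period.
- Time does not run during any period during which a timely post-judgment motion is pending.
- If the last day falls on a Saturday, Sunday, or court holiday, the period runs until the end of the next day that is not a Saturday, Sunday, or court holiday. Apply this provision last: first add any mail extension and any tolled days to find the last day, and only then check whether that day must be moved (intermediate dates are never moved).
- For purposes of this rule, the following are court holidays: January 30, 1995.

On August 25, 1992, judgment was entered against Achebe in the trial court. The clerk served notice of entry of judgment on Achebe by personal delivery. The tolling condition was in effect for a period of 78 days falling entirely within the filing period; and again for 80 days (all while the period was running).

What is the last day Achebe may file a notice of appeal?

2 years after August 25, 1992 is August 25, 1994.
Service was not by mail, so no mail extension applies.
Tolling adds 78 days: August 25, 1994 + 78 days = November 11, 1994.
Tolling adds 80 days: November 11, 1994 + 80 days = January 30, 1995.
January 30, 1995 is a listed holiday. The next qualifying day is January 31, 1995.

January 31, 1995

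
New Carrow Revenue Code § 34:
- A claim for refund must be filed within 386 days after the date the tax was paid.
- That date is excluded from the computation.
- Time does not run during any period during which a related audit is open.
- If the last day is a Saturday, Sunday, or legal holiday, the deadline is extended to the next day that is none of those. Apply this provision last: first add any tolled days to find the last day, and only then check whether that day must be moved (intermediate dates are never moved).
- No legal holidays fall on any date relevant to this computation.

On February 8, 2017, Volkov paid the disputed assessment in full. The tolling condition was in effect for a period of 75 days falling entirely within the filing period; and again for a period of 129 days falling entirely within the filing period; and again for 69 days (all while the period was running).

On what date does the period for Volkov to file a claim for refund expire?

November 29, 2018

386 days after February 8, 2017 is March 1, 2018.
Tolling adds 75 days: March 1, 2018 + 75 days = May 15, 2018.
Tolling adds 129 days: May 15, 2018 + 129 days = September 21, 2018.
Tolling adds 69 days: September 21, 2018 + 69 days = November 29, 2018.
November 29, 2018 is a Thursday and not a legal holiday, so no extension applies.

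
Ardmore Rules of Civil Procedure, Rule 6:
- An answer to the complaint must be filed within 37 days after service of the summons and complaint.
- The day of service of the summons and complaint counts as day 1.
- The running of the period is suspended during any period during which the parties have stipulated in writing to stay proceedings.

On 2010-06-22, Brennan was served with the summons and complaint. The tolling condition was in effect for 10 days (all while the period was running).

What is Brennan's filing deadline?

Counting 2010-06-22 as day 1, day 37 is July 28, 2010.
Tolling adds 10 days: July 28, 2010 + 10 days = August 7, 2010.

August 7, 2010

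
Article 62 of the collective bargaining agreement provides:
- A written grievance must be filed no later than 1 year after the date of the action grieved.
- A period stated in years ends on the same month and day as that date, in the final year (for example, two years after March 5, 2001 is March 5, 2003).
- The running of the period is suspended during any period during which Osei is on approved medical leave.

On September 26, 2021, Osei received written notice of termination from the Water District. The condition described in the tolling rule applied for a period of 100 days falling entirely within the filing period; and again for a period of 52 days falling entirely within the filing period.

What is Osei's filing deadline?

February 25, 2023

1 year after September 26, 2021 is September 26, 2022.
Tolling adds 100 days: September 26, 2022 + 100 days = January 4, 2023.
Tolling adds 52 days: January 4, 2023 + 52 days = February 25, 2023.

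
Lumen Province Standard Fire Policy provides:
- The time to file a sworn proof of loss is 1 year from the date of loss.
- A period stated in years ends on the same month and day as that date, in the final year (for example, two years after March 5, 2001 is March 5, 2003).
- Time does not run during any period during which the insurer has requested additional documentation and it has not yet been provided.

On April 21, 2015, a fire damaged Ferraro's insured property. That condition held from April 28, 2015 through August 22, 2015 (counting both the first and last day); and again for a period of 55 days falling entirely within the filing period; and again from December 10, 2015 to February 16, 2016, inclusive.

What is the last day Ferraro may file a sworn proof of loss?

1 year after April 21, 2015 is April 21, 2016.
From April 28, 2015 through August 22, 2015 inclusive is 117 days; tolling adds 117 days: April 21, 2016 + 117 days = August 16, 2016.
Tolling adds 55 days: August 16, 2016 + 55 days = October 10, 2016.
From December 10, 2015 through February 16, 2016 inclusive is 69 days; tolling adds 69 days: October 10, 2016 + 69 days = December 18, 2016.

December 18, 2016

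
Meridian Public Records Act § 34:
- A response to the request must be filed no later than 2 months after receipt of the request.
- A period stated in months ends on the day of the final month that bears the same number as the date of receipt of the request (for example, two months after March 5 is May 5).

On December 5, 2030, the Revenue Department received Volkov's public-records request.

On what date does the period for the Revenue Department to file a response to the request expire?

February 5, 2031

2 months after December 5, 2030 is February 5, 2031.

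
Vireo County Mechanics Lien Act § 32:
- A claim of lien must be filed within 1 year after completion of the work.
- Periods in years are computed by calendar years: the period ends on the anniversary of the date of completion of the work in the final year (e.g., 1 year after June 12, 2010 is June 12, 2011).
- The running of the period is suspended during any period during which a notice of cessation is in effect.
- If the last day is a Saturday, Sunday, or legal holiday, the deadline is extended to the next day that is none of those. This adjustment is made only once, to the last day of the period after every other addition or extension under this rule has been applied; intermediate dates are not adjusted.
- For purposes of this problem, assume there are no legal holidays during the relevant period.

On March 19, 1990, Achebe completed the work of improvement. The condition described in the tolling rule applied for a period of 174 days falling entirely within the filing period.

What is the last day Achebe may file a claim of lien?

September 9, 1991

1 year after March 19, 1990 is March 19, 1991.
Tolling adds 174 days: March 19, 1991 + 174 days = September 9, 1991.
September 9, 1991 is a Monday and not a legal holiday, so no extension applies.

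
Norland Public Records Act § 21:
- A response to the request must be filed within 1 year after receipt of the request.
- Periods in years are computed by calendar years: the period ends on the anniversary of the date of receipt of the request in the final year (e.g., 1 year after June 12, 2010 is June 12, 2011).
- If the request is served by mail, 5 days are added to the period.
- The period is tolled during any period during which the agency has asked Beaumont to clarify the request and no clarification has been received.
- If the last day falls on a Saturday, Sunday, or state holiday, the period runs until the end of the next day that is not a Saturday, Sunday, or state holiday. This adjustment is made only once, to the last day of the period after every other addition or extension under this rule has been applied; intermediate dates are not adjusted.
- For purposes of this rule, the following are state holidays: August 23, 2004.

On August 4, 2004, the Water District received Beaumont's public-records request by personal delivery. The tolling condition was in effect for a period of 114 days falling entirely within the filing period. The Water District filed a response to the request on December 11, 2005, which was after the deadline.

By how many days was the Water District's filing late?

13 days

1 year after August 4, 2004 is August 4, 2005.
Service was not by mail, so no mail extension applies.
Tolling adds 114 days: August 4, 2005 + 114 days = November 26, 2005.
November 26, 2005 is Saturday; November 27, 2005 is Sunday. The next qualifying day is November 28, 2005.
The deadline is November 28, 2005; from November 28, 2005 to December 11, 2005 is 13 days.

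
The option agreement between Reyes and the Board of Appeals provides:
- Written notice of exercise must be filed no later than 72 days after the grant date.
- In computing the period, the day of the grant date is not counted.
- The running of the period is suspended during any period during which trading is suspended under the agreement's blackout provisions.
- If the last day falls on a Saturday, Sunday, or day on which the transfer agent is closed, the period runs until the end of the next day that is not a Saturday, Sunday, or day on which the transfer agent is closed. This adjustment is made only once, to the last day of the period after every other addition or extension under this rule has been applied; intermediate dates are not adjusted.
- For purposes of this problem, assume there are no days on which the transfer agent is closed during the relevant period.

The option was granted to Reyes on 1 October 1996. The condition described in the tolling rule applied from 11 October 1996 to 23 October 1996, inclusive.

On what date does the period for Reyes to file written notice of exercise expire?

December 25, 1996

72 days after 1 October 1996 is December 12, 1996.
From October 11, 1996 through October 23, 1996 inclusive is 13 days; tolling adds 13 days: December 12, 1996 + 13 days = December 25, 1996.
December 25, 1996 is a Wednesday and not a day on which the transfer agent is closed, so no extension applies.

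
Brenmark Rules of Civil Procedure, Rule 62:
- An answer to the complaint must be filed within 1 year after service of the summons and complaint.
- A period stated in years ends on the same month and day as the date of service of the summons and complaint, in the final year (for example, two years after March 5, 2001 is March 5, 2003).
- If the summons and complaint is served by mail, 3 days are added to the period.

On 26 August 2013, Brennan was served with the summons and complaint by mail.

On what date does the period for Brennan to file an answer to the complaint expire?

1 year after 26 August 2013 is August 26, 2014.
Service was by mail, adding 3 days: August 26, 2014 + 3 days = August 29, 2014.

August 29, 2014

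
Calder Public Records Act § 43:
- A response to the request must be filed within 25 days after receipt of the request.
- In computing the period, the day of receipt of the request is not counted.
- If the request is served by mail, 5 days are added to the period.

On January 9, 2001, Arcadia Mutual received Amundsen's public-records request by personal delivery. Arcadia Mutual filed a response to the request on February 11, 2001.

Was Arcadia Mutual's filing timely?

No

25 days after January 9, 2001 is February 3, 2001.
Service was not by mail, so no mail extension applies.
The deadline is February 3, 2001; the filing on February 11, 2001 is after that date.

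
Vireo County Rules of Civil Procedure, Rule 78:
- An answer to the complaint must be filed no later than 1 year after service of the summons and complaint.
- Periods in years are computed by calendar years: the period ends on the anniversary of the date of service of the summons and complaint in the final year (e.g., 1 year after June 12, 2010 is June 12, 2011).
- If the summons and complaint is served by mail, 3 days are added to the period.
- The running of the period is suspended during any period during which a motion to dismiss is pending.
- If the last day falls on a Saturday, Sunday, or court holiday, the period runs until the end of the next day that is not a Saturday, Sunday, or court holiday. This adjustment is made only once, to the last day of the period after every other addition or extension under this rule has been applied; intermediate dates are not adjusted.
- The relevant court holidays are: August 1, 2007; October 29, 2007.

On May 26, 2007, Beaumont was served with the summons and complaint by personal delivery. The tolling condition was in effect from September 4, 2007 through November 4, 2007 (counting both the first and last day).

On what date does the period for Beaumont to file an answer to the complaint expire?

1 year after May 26, 2007 is May 26, 2008.
Service was not by mail, so no mail extension applies.
From September 4, 2007 through November 4, 2007 inclusive is 62 days; tolling adds 62 days: May 26, 2008 + 62 days = July 27, 2008.
July 27, 2008 is Sunday. The next qualifying day is July 28, 2008.

July 28, 2008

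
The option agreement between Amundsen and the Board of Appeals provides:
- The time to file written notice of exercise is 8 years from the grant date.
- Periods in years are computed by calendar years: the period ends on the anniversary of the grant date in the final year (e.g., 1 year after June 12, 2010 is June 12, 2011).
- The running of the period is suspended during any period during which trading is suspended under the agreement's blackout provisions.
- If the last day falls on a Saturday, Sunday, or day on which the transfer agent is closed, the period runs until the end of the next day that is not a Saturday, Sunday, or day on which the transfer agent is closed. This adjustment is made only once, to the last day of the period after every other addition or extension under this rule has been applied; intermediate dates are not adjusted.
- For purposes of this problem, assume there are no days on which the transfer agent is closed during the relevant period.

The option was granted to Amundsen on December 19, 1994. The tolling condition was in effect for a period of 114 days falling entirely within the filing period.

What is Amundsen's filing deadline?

8 years after December 19, 1994 is December 19, 2002.
Tolling adds 114 days: December 19, 2002 + 114 days = April 12, 2003.
April 12, 2003 is Saturday; April 13, 2003 is Sunday. The next qualifying day is April 14, 2003.

April 14, 2003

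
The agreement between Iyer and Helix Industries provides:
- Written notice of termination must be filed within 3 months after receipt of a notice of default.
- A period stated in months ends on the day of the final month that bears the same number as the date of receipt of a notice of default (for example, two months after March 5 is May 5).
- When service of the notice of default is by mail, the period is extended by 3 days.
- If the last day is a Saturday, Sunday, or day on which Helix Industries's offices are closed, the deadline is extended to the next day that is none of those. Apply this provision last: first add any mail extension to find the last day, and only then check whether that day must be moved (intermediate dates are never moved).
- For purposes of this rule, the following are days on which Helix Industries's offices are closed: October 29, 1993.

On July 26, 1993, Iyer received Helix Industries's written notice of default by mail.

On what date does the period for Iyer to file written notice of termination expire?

November 1, 1993

3 months after July 26, 1993 is October 26, 1993.
Service was by mail, adding 3 days: October 26, 1993 + 3 days = October 29, 1993.
October 29, 1993 is a listed holiday; October 30, 1993 is Saturday; October 31, 1993 is Sunday. The next qualifying day is November 1, 1993.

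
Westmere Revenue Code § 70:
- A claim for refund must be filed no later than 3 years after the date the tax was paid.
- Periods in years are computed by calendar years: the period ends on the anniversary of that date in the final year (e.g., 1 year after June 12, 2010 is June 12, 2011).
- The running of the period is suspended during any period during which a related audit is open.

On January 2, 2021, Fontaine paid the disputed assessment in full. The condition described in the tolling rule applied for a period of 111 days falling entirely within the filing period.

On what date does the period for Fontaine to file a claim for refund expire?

April 22, 2024

3 years after January 2, 2021 is January 2, 2024.
Tolling adds 111 days: January 2, 2024 + 111 days = April 22, 2024.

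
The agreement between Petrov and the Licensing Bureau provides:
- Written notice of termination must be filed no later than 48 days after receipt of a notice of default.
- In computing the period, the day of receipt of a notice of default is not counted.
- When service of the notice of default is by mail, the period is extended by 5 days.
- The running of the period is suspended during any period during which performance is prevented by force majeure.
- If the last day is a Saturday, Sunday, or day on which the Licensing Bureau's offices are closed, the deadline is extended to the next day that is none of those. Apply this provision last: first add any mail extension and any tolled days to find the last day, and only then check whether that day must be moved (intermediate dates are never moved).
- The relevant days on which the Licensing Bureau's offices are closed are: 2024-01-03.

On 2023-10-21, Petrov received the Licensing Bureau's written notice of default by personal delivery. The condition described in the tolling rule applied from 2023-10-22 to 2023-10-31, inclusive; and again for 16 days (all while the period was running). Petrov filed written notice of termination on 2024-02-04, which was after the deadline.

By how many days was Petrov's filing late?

31 days

48 days after 2023-10-21 is December 8, 2023.
Service was not by mail, so no mail extension applies.
From October 22, 2023 through October 31, 2023 inclusive is 10 days; tolling adds 10 days: December 8, 2023 + 10 days = December 18, 2023.
Tolling adds 16 days: December 18, 2023 + 16 days = January 3, 2024.
January 3, 2024 is a listed holiday. The next qualifying day is January 4, 2024.
The deadline is January 4, 2024; from January 4, 2024 to February 4, 2024 is 31 days.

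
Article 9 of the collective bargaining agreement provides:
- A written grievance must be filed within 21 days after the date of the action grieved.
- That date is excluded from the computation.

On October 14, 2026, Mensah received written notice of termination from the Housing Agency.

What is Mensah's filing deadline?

21 days after October 14, 2026 is November 4, 2026.

November 4, 2026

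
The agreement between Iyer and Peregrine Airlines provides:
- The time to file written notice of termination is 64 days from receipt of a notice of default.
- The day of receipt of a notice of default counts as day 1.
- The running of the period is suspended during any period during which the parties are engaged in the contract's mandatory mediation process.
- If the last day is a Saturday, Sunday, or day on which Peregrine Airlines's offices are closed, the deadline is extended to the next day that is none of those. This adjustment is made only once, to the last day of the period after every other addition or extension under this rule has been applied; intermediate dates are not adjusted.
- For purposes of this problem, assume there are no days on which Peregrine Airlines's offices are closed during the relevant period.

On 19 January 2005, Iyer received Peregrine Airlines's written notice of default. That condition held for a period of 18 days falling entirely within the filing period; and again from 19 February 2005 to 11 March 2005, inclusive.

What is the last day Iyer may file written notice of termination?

May 2, 2005

Counting 19 January 2005 as day 1, day 64 is March 23, 2005.
Tolling adds 18 days: March 23, 2005 + 18 days = April 10, 2005.
From February 19, 2005 through March 11, 2005 inclusive is 21 days; tolling adds 21 days: April 10, 2005 + 21 days = May 1, 2005.
May 1, 2005 is Sunday. The next qualifying day is May 2, 2005.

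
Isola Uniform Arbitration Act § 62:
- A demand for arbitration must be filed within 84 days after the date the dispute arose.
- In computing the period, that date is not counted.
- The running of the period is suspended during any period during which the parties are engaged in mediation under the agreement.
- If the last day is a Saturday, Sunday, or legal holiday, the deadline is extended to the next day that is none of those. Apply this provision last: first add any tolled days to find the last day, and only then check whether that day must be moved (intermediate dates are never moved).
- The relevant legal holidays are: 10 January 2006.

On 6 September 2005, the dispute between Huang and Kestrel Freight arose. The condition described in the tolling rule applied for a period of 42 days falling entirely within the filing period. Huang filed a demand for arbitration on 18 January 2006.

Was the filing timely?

84 days after 6 September 2005 is November 29, 2005.
Tolling adds 42 days: November 29, 2005 + 42 days = January 10, 2006.
January 10, 2006 is a listed holiday. The next qualifying day is January 11, 2006.
The deadline is January 11, 2006; the filing on January 18, 2006 is after that date.

No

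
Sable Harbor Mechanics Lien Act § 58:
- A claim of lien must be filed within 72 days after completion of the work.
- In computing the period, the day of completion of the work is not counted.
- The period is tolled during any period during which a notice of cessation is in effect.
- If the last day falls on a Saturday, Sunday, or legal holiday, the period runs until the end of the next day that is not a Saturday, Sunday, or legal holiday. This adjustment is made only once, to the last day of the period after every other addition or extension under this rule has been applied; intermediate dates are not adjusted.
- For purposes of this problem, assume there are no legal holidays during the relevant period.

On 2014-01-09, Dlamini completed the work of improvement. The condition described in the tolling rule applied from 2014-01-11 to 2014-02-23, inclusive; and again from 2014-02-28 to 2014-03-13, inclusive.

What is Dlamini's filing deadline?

May 19, 2014

72 days after 2014-01-09 is March 22, 2014.
From January 11, 2014 through February 23, 2014 inclusive is 44 days; tolling adds 44 days: March 22, 2014 + 44 days = May 5, 2014.
From February 28, 2014 through March 13, 2014 inclusive is 14 days; tolling adds 14 days: May 5, 2014 + 14 days = May 19, 2014.
May 19, 2014 is a Monday and not a legal holiday, so no extension applies.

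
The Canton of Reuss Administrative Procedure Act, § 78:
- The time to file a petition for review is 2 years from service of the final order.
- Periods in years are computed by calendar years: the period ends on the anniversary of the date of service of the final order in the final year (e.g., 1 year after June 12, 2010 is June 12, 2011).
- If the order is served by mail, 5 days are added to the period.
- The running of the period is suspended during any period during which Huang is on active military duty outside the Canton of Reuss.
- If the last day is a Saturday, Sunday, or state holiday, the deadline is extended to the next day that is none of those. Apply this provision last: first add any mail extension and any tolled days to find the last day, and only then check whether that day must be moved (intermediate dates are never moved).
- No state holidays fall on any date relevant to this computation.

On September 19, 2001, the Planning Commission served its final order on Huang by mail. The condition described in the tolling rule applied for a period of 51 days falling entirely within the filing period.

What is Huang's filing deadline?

November 14, 2003

2 years after September 19, 2001 is September 19, 2003.
Service was by mail, adding 5 days: September 19, 2003 + 5 days = September 24, 2003.
Tolling adds 51 days: September 24, 2003 + 51 days = November 14, 2003.
November 14, 2003 is a Friday and not a state holiday, so no extension applies.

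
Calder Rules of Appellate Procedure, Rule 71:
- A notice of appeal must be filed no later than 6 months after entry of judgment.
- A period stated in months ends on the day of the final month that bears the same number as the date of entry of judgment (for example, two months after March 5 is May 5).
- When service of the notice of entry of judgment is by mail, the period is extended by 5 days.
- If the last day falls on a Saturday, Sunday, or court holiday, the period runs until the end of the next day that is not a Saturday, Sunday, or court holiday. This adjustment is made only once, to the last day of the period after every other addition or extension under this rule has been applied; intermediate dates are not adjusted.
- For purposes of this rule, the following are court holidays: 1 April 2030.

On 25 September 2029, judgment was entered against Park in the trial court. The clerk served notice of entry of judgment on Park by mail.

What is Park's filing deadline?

6 months after 25 September 2029 is March 25, 2030.
Service was by mail, adding 5 days: March 25, 2030 + 5 days = March 30, 2030.
March 30, 2030 is Saturday; March 31, 2030 is Sunday; April 1, 2030 is a listed holiday. The next qualifying day is April 2, 2030.

April 2, 2030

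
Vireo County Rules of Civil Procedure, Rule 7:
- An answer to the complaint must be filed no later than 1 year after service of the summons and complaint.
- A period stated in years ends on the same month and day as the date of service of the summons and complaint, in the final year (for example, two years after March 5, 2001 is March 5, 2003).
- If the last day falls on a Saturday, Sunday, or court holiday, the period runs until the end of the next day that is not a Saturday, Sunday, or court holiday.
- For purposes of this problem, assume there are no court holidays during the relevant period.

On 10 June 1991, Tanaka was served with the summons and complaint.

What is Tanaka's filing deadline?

June 10, 1992

1 year after 10 June 1991 is June 10, 1992.
June 10, 1992 is a Wednesday and not a court holiday, so no extension applies.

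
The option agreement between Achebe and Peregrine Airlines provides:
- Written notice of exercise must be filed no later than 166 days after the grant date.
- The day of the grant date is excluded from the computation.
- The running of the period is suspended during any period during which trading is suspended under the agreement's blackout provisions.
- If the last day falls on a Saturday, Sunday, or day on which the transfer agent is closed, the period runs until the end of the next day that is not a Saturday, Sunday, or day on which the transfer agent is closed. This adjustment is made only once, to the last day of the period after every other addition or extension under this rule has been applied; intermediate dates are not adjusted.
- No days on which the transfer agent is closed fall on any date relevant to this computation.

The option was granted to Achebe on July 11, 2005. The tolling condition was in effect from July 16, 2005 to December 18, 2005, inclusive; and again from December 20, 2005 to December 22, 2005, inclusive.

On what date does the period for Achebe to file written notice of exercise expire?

June 1, 2006

166 days after July 11, 2005 is December 24, 2005.
From July 16, 2005 through December 18, 2005 inclusive is 156 days; tolling adds 156 days: December 24, 2005 + 156 days = May 29, 2006.
From December 20, 2005 through December 22, 2005 inclusive is 3 days; tolling adds 3 days: May 29, 2006 + 3 days = June 1, 2006.
June 1, 2006 is a Thursday and not a day on which the transfer agent is closed, so no extension applies.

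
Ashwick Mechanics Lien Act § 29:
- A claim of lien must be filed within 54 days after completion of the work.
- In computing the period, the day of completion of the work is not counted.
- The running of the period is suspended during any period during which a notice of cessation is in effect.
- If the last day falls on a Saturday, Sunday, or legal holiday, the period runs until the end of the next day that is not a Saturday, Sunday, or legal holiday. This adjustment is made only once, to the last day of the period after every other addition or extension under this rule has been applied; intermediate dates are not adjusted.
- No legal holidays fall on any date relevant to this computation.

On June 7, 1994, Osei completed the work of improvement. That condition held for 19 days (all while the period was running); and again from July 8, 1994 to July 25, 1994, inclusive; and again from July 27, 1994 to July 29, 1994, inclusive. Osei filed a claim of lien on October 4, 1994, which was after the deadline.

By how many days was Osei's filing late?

54 days after June 7, 1994 is July 31, 1994.
Tolling adds 19 days: July 31, 1994 + 19 days = August 19, 1994.
From July 8, 1994 through July 25, 1994 inclusive is 18 days; tolling adds 18 days: August 19, 1994 + 18 days = September 6, 1994.
From July 27, 1994 through July 29, 1994 inclusive is 3 days; tolling adds 3 days: September 6, 1994 + 3 days = September 9, 1994.
September 9, 1994 is a Friday and not a legal holiday, so no extension applies.
The deadline is September 9, 1994; from September 9, 1994 to October 4, 1994 is 25 days.

25 days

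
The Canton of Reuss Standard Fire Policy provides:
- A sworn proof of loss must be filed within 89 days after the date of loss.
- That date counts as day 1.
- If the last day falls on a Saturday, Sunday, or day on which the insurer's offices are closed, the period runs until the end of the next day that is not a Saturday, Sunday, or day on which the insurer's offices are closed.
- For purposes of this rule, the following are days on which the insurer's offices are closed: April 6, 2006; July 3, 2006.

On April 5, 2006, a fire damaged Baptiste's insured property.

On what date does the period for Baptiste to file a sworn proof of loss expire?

July 4, 2006

Counting April 5, 2006 as day 1, day 89 is July 2, 2006.
July 2, 2006 is Sunday; July 3, 2006 is a listed holiday. The next qualifying day is July 4, 2006.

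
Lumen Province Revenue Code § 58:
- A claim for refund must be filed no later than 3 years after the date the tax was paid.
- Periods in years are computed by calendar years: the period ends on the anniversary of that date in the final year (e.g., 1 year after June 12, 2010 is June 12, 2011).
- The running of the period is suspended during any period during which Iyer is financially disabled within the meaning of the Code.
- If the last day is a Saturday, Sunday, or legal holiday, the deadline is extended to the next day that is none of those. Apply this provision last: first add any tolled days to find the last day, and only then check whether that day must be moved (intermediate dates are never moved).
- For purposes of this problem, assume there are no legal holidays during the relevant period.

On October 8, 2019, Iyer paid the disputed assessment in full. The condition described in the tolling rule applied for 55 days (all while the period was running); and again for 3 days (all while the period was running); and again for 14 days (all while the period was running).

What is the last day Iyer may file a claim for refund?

December 19, 2022

3 years after October 8, 2019 is October 8, 2022.
Tolling adds 55 days: October 8, 2022 + 55 days = December 2, 2022.
Tolling adds 3 days: December 2, 2022 + 3 days = December 5, 2022.
Tolling adds 14 days: December 5, 2022 + 14 days = December 19, 2022.
December 19, 2022 is a Monday and not a legal holiday, so no extension applies.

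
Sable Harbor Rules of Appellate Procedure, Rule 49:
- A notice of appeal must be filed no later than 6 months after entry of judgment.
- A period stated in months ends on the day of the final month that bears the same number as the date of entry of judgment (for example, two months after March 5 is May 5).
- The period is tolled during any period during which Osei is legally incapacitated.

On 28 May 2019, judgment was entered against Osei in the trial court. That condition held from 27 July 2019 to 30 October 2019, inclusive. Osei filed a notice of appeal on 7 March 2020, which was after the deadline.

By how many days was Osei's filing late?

6 months after 28 May 2019 is November 28, 2019.
From July 27, 2019 through October 30, 2019 inclusive is 96 days; tolling adds 96 days: November 28, 2019 + 96 days = March 3, 2020.
The deadline is March 3, 2020; from March 3, 2020 to March 7, 2020 is 4 days.

4 days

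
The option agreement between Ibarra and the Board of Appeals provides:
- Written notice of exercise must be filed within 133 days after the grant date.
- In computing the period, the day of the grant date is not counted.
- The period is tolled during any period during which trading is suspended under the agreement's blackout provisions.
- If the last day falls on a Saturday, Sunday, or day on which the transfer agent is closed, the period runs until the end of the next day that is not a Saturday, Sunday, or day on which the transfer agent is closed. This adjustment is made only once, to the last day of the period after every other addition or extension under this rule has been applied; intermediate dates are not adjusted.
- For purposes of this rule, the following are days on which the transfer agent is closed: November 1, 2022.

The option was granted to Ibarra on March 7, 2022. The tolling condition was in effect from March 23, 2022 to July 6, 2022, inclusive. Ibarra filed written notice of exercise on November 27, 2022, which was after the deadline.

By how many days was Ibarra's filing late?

25 days

133 days after March 7, 2022 is July 18, 2022.
From March 23, 2022 through July 6, 2022 inclusive is 106 days; tolling adds 106 days: July 18, 2022 + 106 days = November 1, 2022.
November 1, 2022 is a listed holiday. The next qualifying day is November 2, 2022.
The deadline is November 2, 2022; from November 2, 2022 to November 27, 2022 is 25 days.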